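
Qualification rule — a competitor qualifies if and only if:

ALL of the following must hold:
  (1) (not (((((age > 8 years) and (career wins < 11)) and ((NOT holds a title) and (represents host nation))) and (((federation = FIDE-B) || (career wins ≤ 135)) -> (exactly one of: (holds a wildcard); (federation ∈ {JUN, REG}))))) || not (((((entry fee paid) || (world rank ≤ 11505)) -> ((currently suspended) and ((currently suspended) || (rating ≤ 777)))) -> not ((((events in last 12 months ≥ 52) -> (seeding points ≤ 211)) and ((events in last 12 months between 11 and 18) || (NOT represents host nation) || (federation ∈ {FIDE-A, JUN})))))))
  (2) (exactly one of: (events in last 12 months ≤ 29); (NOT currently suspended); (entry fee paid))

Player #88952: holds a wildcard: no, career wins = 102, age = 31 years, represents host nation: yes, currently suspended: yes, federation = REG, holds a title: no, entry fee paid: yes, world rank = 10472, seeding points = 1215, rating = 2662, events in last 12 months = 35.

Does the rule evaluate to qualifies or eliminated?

Qualifies

Atomic conditions:
  age > 8 years: 31 > 8 is true
  career wins < 11: 102 < 11 is false
  NOT holds a title: no → true
  represents host nation: yes → true
  federation = FIDE-B: REG == FIDE-B is false
  career wins ≤ 135: 102 ≤ 135 is true
  holds a wildcard: no → false
  federation ∈ {JUN, REG}: REG is in the set → true
  entry fee paid: yes → true
  world rank ≤ 11505: 10472 ≤ 11505 is true
  currently suspended: yes → true
  rating ≤ 777: 2662 ≤ 777 is false
  events in last 12 months ≥ 52: 35 ≥ 52 is false
  seeding points ≤ 211: 1215 ≤ 211 is false
  events in last 12 months between 11 and 18: 35 in [11, 18] is false
  NOT represents host nation: yes → false
  federation ∈ {FIDE-A, JUN}: REG is not in the set → false
  events in last 12 months ≤ 29: 35 ≤ 29 is false
  NOT currently suspended: yes → false
Combine:
[1.1.1.1.1] true AND false = false
[1.1.1.1.2] true AND true = true
[1.1.1.1] false AND true = false
[1.1.1.2.1] false OR true = true
[1.1.1.2.2] exactly-one(false, true) = true
[1.1.1.2] true → true = true
[1.1.1] false AND true = false
[1.1] NOT false = true
[1.2.1.1.1] true OR true = true
[1.2.1.1.2.2] true OR false = true
[1.2.1.1.2] true AND true = true
[1.2.1.1] true → true = true
[1.2.1.2.1.1] false → false (antecedent false ⇒ implication holds) = true
[1.2.1.2.1.2] false OR false OR false = false
[1.2.1.2.1] true AND false = false
[1.2.1.2] NOT false = true
[1.2.1] true → true = true
[1.2] NOT true = false
[1] true OR false = true
[2] exactly-one(false, false, true) = true
[root] true AND true = true
Overall: true → qualifies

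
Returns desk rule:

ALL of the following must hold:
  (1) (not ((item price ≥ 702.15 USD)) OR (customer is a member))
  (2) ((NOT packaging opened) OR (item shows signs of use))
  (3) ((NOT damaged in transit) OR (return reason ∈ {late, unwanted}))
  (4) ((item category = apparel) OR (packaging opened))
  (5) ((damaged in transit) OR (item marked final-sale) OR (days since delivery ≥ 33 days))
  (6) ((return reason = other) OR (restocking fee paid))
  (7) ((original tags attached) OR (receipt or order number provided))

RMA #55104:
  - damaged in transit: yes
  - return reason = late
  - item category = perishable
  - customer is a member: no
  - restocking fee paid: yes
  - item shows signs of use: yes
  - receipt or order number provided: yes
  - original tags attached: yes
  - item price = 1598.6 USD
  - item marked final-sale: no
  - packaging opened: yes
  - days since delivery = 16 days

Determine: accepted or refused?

Refused

Atomic conditions:
  item price ≥ 702.15 USD: 1598.6 ≥ 702.15 is true
  customer is a member: no → false
  NOT packaging opened: yes → false
  item shows signs of use: yes → true
  NOT damaged in transit: yes → false
  return reason ∈ {late, unwanted}: late is in the set → true
  item category = apparel: perishable == apparel is false
  packaging opened: yes → true
  damaged in transit: yes → true
  item marked final-sale: no → false
  days since delivery ≥ 33 days: 16 ≥ 33 is false
  return reason = other: late == other is false
  restocking fee paid: yes → true
  original tags attached: yes → true
  receipt or order number provided: yes → true
Combine:
[1.1] NOT true = false
[1] false OR false = false
[2] false OR true = true
[3] false OR true = true
[4] false OR true = true
[5] true OR false OR false = true
[6] false OR true = true
[7] true OR true = true
[root] false AND true AND true AND true AND true AND true AND true = false
Overall: false → refused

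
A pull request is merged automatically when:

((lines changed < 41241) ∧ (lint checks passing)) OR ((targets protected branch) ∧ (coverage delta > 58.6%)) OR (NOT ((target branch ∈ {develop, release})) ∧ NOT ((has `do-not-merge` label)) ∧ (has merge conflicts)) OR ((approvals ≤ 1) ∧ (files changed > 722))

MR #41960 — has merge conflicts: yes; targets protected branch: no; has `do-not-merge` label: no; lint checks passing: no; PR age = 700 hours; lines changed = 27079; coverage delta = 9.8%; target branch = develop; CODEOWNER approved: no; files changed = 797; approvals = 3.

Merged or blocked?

Blocked

Atomic conditions:
  lines changed < 41241: 27079 < 41241 is true
  lint checks passing: no → false
  targets protected branch: no → false
  coverage delta > 58.6%: 9.8 > 58.6 is false
  target branch ∈ {develop, release}: develop is in the set → true
  has `do-not-merge` label: no → false
  has merge conflicts: yes → true
  approvals ≤ 1: 3 ≤ 1 is false
  files changed > 722: 797 > 722 is true
Combine:
[1] true AND false = false
[2] false AND false = false
[3.1] NOT true = false
[3.2] NOT false = true
[3] false AND true AND true = false
[4] false AND true = false
[root] false OR false OR false OR false = false
Overall: false → blocked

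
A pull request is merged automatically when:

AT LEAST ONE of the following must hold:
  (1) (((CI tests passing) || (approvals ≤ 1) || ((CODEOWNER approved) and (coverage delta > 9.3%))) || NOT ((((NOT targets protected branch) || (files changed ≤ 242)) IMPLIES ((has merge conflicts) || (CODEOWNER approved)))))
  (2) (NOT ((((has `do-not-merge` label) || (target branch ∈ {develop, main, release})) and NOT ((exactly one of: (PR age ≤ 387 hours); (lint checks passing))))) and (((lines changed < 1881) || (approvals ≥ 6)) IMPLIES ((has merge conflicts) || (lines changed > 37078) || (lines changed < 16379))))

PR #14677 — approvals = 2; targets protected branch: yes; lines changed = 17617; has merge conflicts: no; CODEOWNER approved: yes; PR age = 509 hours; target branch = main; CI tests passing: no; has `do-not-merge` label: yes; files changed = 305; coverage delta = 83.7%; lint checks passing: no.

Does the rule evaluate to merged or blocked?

Merged

Atomic conditions:
  CI tests passing: no → false
  approvals ≤ 1: 2 ≤ 1 is false
  CODEOWNER approved: yes → true
  coverage delta > 9.3%: 83.7 > 9.3 is true
  NOT targets protected branch: yes → false
  files changed ≤ 242: 305 ≤ 242 is false
  has merge conflicts: no → false
  has `do-not-merge` label: yes → true
  target branch ∈ {develop, main, release}: main is in the set → true
  PR age ≤ 387 hours: 509 ≤ 387 is false
  lint checks passing: no → false
  lines changed < 1881: 17617 < 1881 is false
  approvals ≥ 6: 2 ≥ 6 is false
  lines changed > 37078: 17617 > 37078 is false
  lines changed < 16379: 17617 < 16379 is false
Combine:
[1.1.3] true AND true = true
[1.1] false OR false OR true = true
[1.2.1.1] false OR false = false
[1.2.1.2] false OR true = true
[1.2.1] false → true (antecedent false ⇒ implication holds) = true
[1.2] NOT true = false
[1] true OR false = true
[2.1.1.1] true OR true = true
[2.1.1.2.1] exactly-one(false, false) = false
[2.1.1.2] NOT false = true
[2.1.1] true AND true = true
[2.1] NOT true = false
[2.2.1] false OR false = false
[2.2.2] false OR false OR false = false
[2.2] false → false (antecedent false ⇒ implication holds) = true
[2] false AND true = false
[root] true OR false = true
Overall: true → merged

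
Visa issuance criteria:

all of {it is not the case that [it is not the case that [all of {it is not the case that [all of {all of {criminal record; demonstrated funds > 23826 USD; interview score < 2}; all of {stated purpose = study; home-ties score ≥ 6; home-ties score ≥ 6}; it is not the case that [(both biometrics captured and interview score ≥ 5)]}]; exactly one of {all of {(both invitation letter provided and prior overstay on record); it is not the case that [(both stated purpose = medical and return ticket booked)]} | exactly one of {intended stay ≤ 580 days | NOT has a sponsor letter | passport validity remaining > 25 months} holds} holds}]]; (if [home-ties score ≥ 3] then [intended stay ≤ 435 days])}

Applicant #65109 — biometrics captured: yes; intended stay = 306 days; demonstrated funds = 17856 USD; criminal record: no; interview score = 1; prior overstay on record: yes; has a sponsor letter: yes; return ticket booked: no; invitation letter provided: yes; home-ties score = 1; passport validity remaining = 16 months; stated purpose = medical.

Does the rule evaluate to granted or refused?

Atomic conditions:
  criminal record: no → false
  demonstrated funds > 23826 USD: 17856 > 23826 is false
  interview score < 2: 1 < 2 is true
  stated purpose = study: medical == study is false
  home-ties score ≥ 6: 1 ≥ 6 is false
  biometrics captured: yes → true
  interview score ≥ 5: 1 ≥ 5 is false
  invitation letter provided: yes → true
  prior overstay on record: yes → true
  stated purpose = medical: medical == medical is true
  return ticket booked: no → false
  intended stay ≤ 580 days: 306 ≤ 580 is true
  NOT has a sponsor letter: yes → false
  passport validity remaining > 25 months: 16 > 25 is false
  home-ties score ≥ 3: 1 ≥ 3 is false
  intended stay ≤ 435 days: 306 ≤ 435 is true
Combine:
[1.1.1.1.1.1] false AND false AND true = false
[1.1.1.1.1.2] false AND false AND false = false
[1.1.1.1.1.3.1] true AND false = false
[1.1.1.1.1.3] NOT false = true
[1.1.1.1.1] false AND false AND true = false
[1.1.1.1] NOT false = true
[1.1.1.2.1.1] true AND true = true
[1.1.1.2.1.2.1] true AND false = false
[1.1.1.2.1.2] NOT false = true
[1.1.1.2.1] true AND true = true
[1.1.1.2.2] exactly-one(true, false, false) = true
[1.1.1.2] exactly-one(true, true) = false
[1.1.1] true AND false = false
[1.1] NOT false = true
[1] NOT true = false
[2] false → true (antecedent false ⇒ implication holds) = true
[root] false AND true = false
Overall: false → refused

Refused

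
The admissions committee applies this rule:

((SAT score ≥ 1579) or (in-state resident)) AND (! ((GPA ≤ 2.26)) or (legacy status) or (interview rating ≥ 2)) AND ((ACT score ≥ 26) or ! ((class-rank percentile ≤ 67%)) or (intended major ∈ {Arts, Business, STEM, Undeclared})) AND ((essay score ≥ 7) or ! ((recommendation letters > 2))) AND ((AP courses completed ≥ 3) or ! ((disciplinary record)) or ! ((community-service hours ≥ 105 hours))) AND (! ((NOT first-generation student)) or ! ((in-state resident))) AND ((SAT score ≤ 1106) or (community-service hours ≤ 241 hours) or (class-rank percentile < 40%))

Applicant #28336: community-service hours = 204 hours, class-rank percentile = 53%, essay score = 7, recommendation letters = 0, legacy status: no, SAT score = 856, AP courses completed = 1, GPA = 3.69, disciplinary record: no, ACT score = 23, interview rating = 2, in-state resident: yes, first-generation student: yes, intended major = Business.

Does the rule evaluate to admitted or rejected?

Atomic conditions:
  SAT score ≥ 1579: 856 ≥ 1579 is false
  in-state resident: yes → true
  GPA ≤ 2.26: 3.69 ≤ 2.26 is false
  legacy status: no → false
  interview rating ≥ 2: 2 ≥ 2 is true
  ACT score ≥ 26: 23 ≥ 26 is false
  class-rank percentile ≤ 67%: 53 ≤ 67 is true
  intended major ∈ {Arts, Business, STEM, Undeclared}: Business is in the set → true
  essay score ≥ 7: 7 ≥ 7 is true
  recommendation letters > 2: 0 > 2 is false
  AP courses completed ≥ 3: 1 ≥ 3 is false
  disciplinary record: no → false
  community-service hours ≥ 105 hours: 204 ≥ 105 is true
  NOT first-generation student: yes → false
  SAT score ≤ 1106: 856 ≤ 1106 is true
  community-service hours ≤ 241 hours: 204 ≤ 241 is true
  class-rank percentile < 40%: 53 < 40 is false
Combine:
[1] false OR true = true
[2.1] NOT false = true
[2] true OR false OR true = true
[3.2] NOT true = false
[3] false OR false OR true = true
[4.2] NOT false = true
[4] true OR true = true
[5.2] NOT false = true
[5.3] NOT true = false
[5] false OR true OR false = true
[6.1] NOT false = true
[6.2] NOT true = false
[6] true OR false = true
[7] true OR true OR false = true
[root] true AND true AND true AND true AND true AND true AND true = true
Overall: true → admitted

Admitted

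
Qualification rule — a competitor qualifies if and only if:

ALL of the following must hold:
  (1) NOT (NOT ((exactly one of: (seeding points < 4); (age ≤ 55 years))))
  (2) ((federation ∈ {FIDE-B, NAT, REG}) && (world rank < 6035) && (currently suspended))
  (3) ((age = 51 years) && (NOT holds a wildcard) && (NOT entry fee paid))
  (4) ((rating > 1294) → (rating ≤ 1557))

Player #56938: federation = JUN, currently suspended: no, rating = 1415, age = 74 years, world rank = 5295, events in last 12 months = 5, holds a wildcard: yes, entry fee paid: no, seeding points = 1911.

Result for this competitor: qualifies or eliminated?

Eliminated

Atomic conditions:
  seeding points < 4: 1911 < 4 is false
  age ≤ 55 years: 74 ≤ 55 is false
  federation ∈ {FIDE-B, NAT, REG}: JUN is not in the set → false
  world rank < 6035: 5295 < 6035 is true
  currently suspended: no → false
  age = 51 years: 74 == 51 is false
  NOT holds a wildcard: yes → false
  NOT entry fee paid: no → true
  rating > 1294: 1415 > 1294 is true
  rating ≤ 1557: 1415 ≤ 1557 is true
Combine:
[1.1.1] exactly-one(false, false) = false
[1.1] NOT false = true
[1] NOT true = false
[2] false AND true AND false = false
[3] false AND false AND true = false
[4] true → true = true
[root] false AND false AND false AND true = false
Overall: false → eliminated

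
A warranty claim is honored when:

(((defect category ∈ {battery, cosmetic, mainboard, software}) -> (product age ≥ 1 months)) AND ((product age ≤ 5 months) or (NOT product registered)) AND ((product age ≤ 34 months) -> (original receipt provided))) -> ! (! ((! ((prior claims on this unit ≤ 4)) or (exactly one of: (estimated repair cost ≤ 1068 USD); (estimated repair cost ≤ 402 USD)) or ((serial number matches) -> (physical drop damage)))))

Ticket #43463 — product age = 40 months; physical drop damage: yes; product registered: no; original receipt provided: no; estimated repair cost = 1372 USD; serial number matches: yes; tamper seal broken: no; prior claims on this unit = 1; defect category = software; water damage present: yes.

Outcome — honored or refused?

Honored

Atomic conditions:
  defect category ∈ {battery, cosmetic, mainboard, software}: software is in the set → true
  product age ≥ 1 months: 40 ≥ 1 is true
  product age ≤ 5 months: 40 ≤ 5 is false
  NOT product registered: no → true
  product age ≤ 34 months: 40 ≤ 34 is false
  original receipt provided: no → false
  prior claims on this unit ≤ 4: 1 ≤ 4 is true
  estimated repair cost ≤ 1068 USD: 1372 ≤ 1068 is false
  estimated repair cost ≤ 402 USD: 1372 ≤ 402 is false
  serial number matches: yes → true
  physical drop damage: yes → true
Combine:
[1.1] true → true = true
[1.2] false OR true = true
[1.3] false → false (antecedent false ⇒ implication holds) = true
[1] true AND true AND true = true
[2.1.1.1] NOT true = false
[2.1.1.2] exactly-one(false, false) = false
[2.1.1.3] true → true = true
[2.1.1] false OR false OR true = true
[2.1] NOT true = false
[2] NOT false = true
[root] true → true = true
Overall: true → honored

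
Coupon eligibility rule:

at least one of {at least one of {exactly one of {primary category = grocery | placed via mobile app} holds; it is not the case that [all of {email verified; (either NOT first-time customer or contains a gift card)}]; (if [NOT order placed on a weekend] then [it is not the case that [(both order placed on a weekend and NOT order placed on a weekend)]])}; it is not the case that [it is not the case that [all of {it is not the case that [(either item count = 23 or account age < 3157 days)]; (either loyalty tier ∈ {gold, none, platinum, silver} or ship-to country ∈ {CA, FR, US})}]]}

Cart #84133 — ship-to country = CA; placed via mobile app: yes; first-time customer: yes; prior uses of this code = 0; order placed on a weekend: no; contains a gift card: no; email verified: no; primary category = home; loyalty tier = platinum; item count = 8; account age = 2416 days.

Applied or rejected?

Applied

Atomic conditions:
  primary category = grocery: home == grocery is false
  placed via mobile app: yes → true
  email verified: no → false
  NOT first-time customer: yes → false
  contains a gift card: no → false
  NOT order placed on a weekend: no → true
  order placed on a weekend: no → false
  item count = 23: 8 == 23 is false
  account age < 3157 days: 2416 < 3157 is true
  loyalty tier ∈ {gold, none, platinum, silver}: platinum is in the set → true
  ship-to country ∈ {CA, FR, US}: CA is in the set → true
Combine:
[1.1] exactly-one(false, true) = true
[1.2.1.2] false OR false = false
[1.2.1] false AND false = false
[1.2] NOT false = true
[1.3.2.1] false AND true = false
[1.3.2] NOT false = true
[1.3] true → true = true
[1] true OR true OR true = true
[2.1.1.1.1] false OR true = true
[2.1.1.1] NOT true = false
[2.1.1.2] true OR true = true
[2.1.1] false AND true = false
[2.1] NOT false = true
[2] NOT true = false
[root] true OR false = true
Overall: true → applied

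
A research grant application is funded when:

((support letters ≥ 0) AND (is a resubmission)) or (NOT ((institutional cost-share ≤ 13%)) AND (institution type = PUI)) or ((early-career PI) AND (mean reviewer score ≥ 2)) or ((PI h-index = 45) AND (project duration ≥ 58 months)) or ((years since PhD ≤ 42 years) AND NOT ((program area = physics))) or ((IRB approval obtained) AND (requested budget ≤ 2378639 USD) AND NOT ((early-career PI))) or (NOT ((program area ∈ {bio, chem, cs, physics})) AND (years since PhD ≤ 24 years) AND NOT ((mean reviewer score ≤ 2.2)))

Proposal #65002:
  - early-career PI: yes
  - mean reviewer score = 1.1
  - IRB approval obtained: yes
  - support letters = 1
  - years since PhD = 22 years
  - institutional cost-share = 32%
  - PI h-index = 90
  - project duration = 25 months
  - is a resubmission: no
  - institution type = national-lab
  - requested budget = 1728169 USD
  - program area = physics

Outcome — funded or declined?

Atomic conditions:
  support letters ≥ 0: 1 ≥ 0 is true
  is a resubmission: no → false
  institutional cost-share ≤ 13%: 32 ≤ 13 is false
  institution type = PUI: national-lab == PUI is false
  early-career PI: yes → true
  mean reviewer score ≥ 2: 1.1 ≥ 2 is false
  PI h-index = 45: 90 == 45 is false
  project duration ≥ 58 months: 25 ≥ 58 is false
  years since PhD ≤ 42 years: 22 ≤ 42 is true
  program area = physics: physics == physics is true
  IRB approval obtained: yes → true
  requested budget ≤ 2378639 USD: 1728169 ≤ 2378639 is true
  program area ∈ {bio, chem, cs, physics}: physics is in the set → true
  years since PhD ≤ 24 years: 22 ≤ 24 is true
  mean reviewer score ≤ 2.2: 1.1 ≤ 2.2 is true
Combine:
[1] true AND false = false
[2.1] NOT false = true
[2] true AND false = false
[3] true AND false = false
[4] false AND false = false
[5.2] NOT true = false
[5] true AND false = false
[6.3] NOT true = false
[6] true AND true AND false = false
[7.1] NOT true = false
[7.3] NOT true = false
[7] false AND true AND false = false
[root] false OR false OR false OR false OR false OR false OR false = false
Overall: false → declined

Declined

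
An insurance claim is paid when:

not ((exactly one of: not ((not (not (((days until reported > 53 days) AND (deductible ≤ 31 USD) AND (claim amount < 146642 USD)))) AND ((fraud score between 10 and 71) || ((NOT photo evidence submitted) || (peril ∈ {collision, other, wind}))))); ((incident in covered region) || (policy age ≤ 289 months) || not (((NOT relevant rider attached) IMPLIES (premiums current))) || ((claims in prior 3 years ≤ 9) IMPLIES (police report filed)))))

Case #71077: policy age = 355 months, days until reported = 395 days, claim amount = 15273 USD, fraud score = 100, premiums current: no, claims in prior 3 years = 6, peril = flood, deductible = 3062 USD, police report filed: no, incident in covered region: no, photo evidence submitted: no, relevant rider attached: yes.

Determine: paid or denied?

Atomic conditions:
  days until reported > 53 days: 395 > 53 is true
  deductible ≤ 31 USD: 3062 ≤ 31 is false
  claim amount < 146642 USD: 15273 < 146642 is true
  fraud score between 10 and 71: 100 in [10, 71] is false
  NOT photo evidence submitted: no → true
  peril ∈ {collision, other, wind}: flood is not in the set → false
  incident in covered region: no → false
  policy age ≤ 289 months: 355 ≤ 289 is false
  NOT relevant rider attached: yes → false
  premiums current: no → false
  claims in prior 3 years ≤ 9: 6 ≤ 9 is true
  police report filed: no → false
Combine:
[1.1.1.1.1.1] true AND false AND true = false
[1.1.1.1.1] NOT false = true
[1.1.1.1] NOT true = false
[1.1.1.2.2] true OR false = true
[1.1.1.2] false OR true = true
[1.1.1] false AND true = false
[1.1] NOT false = true
[1.2.3.1] false → false (antecedent false ⇒ implication holds) = true
[1.2.3] NOT true = false
[1.2.4] true → false = false
[1.2] false OR false OR false OR false = false
[1] exactly-one(true, false) = true
[root] NOT true = false
Overall: false → denied

Denied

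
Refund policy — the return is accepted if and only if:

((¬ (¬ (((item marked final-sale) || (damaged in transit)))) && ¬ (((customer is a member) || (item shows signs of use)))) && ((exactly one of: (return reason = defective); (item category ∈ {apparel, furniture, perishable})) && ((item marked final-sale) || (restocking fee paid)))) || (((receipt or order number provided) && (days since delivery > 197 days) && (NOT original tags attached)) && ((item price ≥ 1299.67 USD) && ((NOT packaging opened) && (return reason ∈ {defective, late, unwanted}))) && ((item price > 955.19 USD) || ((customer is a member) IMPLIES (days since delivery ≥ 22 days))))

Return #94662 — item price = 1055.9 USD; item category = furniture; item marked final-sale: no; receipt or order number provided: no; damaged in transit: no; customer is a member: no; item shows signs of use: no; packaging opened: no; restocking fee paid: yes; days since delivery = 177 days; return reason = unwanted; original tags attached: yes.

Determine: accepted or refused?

Refused

Atomic conditions:
  item marked final-sale: no → false
  damaged in transit: no → false
  customer is a member: no → false
  item shows signs of use: no → false
  return reason = defective: unwanted == defective is false
  item category ∈ {apparel, furniture, perishable}: furniture is in the set → true
  restocking fee paid: yes → true
  receipt or order number provided: no → false
  days since delivery > 197 days: 177 > 197 is false
  NOT original tags attached: yes → false
  item price ≥ 1299.67 USD: 1055.9 ≥ 1299.67 is false
  NOT packaging opened: no → true
  return reason ∈ {defective, late, unwanted}: unwanted is in the set → true
  item price > 955.19 USD: 1055.9 > 955.19 is true
  days since delivery ≥ 22 days: 177 ≥ 22 is true
Combine:
[1.1.1.1.1] false OR false = false
[1.1.1.1] NOT false = true
[1.1.1] NOT true = false
[1.1.2.1] false OR false = false
[1.1.2] NOT false = true
[1.1] false AND true = false
[1.2.1] exactly-one(false, true) = true
[1.2.2] false OR true = true
[1.2] true AND true = true
[1] false AND true = false
[2.1] false AND false AND false = false
[2.2.2] true AND true = true
[2.2] false AND true = false
[2.3.2] false → true (antecedent false ⇒ implication holds) = true
[2.3] true OR true = true
[2] false AND false AND true = false
[root] false OR false = false
Overall: false → refused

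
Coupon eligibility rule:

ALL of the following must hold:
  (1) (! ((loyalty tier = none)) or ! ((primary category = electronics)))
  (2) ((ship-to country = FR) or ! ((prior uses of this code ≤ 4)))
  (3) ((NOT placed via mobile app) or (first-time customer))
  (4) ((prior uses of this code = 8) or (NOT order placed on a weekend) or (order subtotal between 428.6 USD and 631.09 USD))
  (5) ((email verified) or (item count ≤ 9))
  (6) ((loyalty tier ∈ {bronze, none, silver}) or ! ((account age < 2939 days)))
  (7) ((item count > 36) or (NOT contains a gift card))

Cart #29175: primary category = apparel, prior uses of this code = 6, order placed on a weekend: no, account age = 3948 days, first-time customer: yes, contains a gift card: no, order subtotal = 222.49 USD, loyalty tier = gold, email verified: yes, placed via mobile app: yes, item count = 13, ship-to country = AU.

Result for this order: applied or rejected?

Atomic conditions:
  loyalty tier = none: gold == none is false
  primary category = electronics: apparel == electronics is false
  ship-to country = FR: AU == FR is false
  prior uses of this code ≤ 4: 6 ≤ 4 is false
  NOT placed via mobile app: yes → false
  first-time customer: yes → true
  prior uses of this code = 8: 6 == 8 is false
  NOT order placed on a weekend: no → true
  order subtotal between 428.6 USD and 631.09 USD: 222.49 in [428.6, 631.09] is false
  email verified: yes → true
  item count ≤ 9: 13 ≤ 9 is false
  loyalty tier ∈ {bronze, none, silver}: gold is not in the set → false
  account age < 2939 days: 3948 < 2939 is false
  item count > 36: 13 > 36 is false
  NOT contains a gift card: no → true
Combine:
[1.1] NOT false = true
[1.2] NOT false = true
[1] true OR true = true
[2.2] NOT false = true
[2] false OR true = true
[3] false OR true = true
[4] false OR true OR false = true
[5] true OR false = true
[6.2] NOT false = true
[6] false OR true = true
[7] false OR true = true
[root] true AND true AND true AND true AND true AND true AND true = true
Overall: true → applied

Applied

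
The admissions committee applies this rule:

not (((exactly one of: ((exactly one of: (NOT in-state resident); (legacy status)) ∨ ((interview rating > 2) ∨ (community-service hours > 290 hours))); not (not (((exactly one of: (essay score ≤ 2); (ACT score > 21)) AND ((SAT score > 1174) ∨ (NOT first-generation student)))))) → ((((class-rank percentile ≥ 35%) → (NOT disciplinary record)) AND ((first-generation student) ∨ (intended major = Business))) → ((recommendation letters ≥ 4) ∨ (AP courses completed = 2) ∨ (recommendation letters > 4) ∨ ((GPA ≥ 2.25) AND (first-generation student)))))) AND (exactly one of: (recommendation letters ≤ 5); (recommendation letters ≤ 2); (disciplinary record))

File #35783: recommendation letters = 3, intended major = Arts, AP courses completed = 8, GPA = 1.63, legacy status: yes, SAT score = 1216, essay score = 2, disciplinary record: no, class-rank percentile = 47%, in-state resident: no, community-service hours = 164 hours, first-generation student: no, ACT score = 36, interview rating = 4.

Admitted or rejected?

Rejected

Atomic conditions:
  NOT in-state resident: no → true
  legacy status: yes → true
  interview rating > 2: 4 > 2 is true
  community-service hours > 290 hours: 164 > 290 is false
  essay score ≤ 2: 2 ≤ 2 is true
  ACT score > 21: 36 > 21 is true
  SAT score > 1174: 1216 > 1174 is true
  NOT first-generation student: no → true
  class-rank percentile ≥ 35%: 47 ≥ 35 is true
  NOT disciplinary record: no → true
  first-generation student: no → false
  intended major = Business: Arts == Business is false
  recommendation letters ≥ 4: 3 ≥ 4 is false
  AP courses completed = 2: 8 == 2 is false
  recommendation letters > 4: 3 > 4 is false
  GPA ≥ 2.25: 1.63 ≥ 2.25 is false
  recommendation letters ≤ 5: 3 ≤ 5 is true
  recommendation letters ≤ 2: 3 ≤ 2 is false
  disciplinary record: no → false
Combine:
[1.1.1.1.1] exactly-one(true, true) = false
[1.1.1.1.2] true OR false = true
[1.1.1.1] false OR true = true
[1.1.1.2.1.1.1] exactly-one(true, true) = false
[1.1.1.2.1.1.2] true OR true = true
[1.1.1.2.1.1] false AND true = false
[1.1.1.2.1] NOT false = true
[1.1.1.2] NOT true = false
[1.1.1] exactly-one(true, false) = true
[1.1.2.1.1] true → true = true
[1.1.2.1.2] false OR false = false
[1.1.2.1] true AND false = false
[1.1.2.2.4] false AND false = false
[1.1.2.2] false OR false OR false OR false = false
[1.1.2] false → false (antecedent false ⇒ implication holds) = true
[1.1] true → true = true
[1] NOT true = false
[2] exactly-one(true, false, false) = true
[root] false AND true = false
Overall: false → rejected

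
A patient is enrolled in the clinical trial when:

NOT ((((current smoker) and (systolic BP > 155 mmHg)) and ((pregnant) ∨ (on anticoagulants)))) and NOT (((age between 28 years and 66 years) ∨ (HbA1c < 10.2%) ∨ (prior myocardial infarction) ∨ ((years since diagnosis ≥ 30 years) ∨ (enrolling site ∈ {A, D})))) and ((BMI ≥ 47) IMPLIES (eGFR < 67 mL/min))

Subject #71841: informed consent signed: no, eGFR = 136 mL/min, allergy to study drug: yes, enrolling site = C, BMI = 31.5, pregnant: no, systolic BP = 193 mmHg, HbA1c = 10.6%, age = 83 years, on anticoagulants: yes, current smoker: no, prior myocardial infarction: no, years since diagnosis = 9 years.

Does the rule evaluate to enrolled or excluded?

Atomic conditions:
  current smoker: no → false
  systolic BP > 155 mmHg: 193 > 155 is true
  pregnant: no → false
  on anticoagulants: yes → true
  age between 28 years and 66 years: 83 in [28, 66] is false
  HbA1c < 10.2%: 10.6 < 10.2 is false
  prior myocardial infarction: no → false
  years since diagnosis ≥ 30 years: 9 ≥ 30 is false
  enrolling site ∈ {A, D}: C is not in the set → false
  BMI ≥ 47: 31.5 ≥ 47 is false
  eGFR < 67 mL/min: 136 < 67 is false
Combine:
[1.1.1] false AND true = false
[1.1.2] false OR true = true
[1.1] false AND true = false
[1] NOT false = true
[2.1.4] false OR false = false
[2.1] false OR false OR false OR false = false
[2] NOT false = true
[3] false → false (antecedent false ⇒ implication holds) = true
[root] true AND true AND true = true
Overall: true → enrolled

Enrolled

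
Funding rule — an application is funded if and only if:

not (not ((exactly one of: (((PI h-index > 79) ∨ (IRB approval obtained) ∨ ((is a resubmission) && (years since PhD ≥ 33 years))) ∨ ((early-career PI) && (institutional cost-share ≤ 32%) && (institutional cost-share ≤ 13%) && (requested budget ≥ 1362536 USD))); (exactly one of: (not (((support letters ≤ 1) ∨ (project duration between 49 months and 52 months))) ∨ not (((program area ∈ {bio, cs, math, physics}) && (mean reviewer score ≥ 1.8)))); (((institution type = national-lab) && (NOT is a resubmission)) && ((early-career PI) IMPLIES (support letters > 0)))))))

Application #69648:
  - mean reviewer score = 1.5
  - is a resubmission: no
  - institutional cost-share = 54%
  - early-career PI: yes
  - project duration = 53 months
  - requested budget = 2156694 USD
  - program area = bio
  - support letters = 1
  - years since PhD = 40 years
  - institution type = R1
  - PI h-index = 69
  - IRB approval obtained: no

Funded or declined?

Funded

Atomic conditions:
  PI h-index > 79: 69 > 79 is false
  IRB approval obtained: no → false
  is a resubmission: no → false
  years since PhD ≥ 33 years: 40 ≥ 33 is true
  early-career PI: yes → true
  institutional cost-share ≤ 32%: 54 ≤ 32 is false
  institutional cost-share ≤ 13%: 54 ≤ 13 is false
  requested budget ≥ 1362536 USD: 2156694 ≥ 1362536 is true
  support letters ≤ 1: 1 ≤ 1 is true
  project duration between 49 months and 52 months: 53 in [49, 52] is false
  program area ∈ {bio, cs, math, physics}: bio is in the set → true
  mean reviewer score ≥ 1.8: 1.5 ≥ 1.8 is false
  institution type = national-lab: R1 == national-lab is false
  NOT is a resubmission: no → true
  support letters > 0: 1 > 0 is true
Combine:
[1.1.1.1.3] false AND true = false
[1.1.1.1] false OR false OR false = false
[1.1.1.2] true AND false AND false AND true = false
[1.1.1] false OR false = false
[1.1.2.1.1.1] true OR false = true
[1.1.2.1.1] NOT true = false
[1.1.2.1.2.1] true AND false = false
[1.1.2.1.2] NOT false = true
[1.1.2.1] false OR true = true
[1.1.2.2.1] false AND true = false
[1.1.2.2.2] true → true = true
[1.1.2.2] false AND true = false
[1.1.2] exactly-one(true, false) = true
[1.1] exactly-one(false, true) = true
[1] NOT true = false
[root] NOT false = true
Overall: true → funded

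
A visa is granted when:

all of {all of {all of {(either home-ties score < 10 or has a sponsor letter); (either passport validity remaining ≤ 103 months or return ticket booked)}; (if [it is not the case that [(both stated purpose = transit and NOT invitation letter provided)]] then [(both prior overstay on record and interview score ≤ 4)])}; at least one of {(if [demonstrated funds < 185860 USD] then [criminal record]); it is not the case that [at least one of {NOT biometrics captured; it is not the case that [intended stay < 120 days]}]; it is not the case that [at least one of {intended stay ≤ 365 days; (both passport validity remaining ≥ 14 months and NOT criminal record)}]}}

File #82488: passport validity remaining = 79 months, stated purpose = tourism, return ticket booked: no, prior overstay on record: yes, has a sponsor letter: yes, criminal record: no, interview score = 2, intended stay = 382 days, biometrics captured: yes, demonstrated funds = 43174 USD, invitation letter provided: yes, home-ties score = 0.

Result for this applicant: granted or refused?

Atomic conditions:
  home-ties score < 10: 0 < 10 is true
  has a sponsor letter: yes → true
  passport validity remaining ≤ 103 months: 79 ≤ 103 is true
  return ticket booked: no → false
  stated purpose = transit: tourism == transit is false
  NOT invitation letter provided: yes → false
  prior overstay on record: yes → true
  interview score ≤ 4: 2 ≤ 4 is true
  demonstrated funds < 185860 USD: 43174 < 185860 is true
  criminal record: no → false
  NOT biometrics captured: yes → false
  intended stay < 120 days: 382 < 120 is false
  intended stay ≤ 365 days: 382 ≤ 365 is false
  passport validity remaining ≥ 14 months: 79 ≥ 14 is true
  NOT criminal record: no → true
Combine:
[1.1.1] true OR true = true
[1.1.2] true OR false = true
[1.1] true AND true = true
[1.2.1.1] false AND false = false
[1.2.1] NOT false = true
[1.2.2] true AND true = true
[1.2] true → true = true
[1] true AND true = true
[2.1] true → false = false
[2.2.1.2] NOT false = true
[2.2.1] false OR true = true
[2.2] NOT true = false
[2.3.1.2] true AND true = true
[2.3.1] false OR true = true
[2.3] NOT true = false
[2] false OR false OR false = false
[root] true AND false = false
Overall: false → refused

Refused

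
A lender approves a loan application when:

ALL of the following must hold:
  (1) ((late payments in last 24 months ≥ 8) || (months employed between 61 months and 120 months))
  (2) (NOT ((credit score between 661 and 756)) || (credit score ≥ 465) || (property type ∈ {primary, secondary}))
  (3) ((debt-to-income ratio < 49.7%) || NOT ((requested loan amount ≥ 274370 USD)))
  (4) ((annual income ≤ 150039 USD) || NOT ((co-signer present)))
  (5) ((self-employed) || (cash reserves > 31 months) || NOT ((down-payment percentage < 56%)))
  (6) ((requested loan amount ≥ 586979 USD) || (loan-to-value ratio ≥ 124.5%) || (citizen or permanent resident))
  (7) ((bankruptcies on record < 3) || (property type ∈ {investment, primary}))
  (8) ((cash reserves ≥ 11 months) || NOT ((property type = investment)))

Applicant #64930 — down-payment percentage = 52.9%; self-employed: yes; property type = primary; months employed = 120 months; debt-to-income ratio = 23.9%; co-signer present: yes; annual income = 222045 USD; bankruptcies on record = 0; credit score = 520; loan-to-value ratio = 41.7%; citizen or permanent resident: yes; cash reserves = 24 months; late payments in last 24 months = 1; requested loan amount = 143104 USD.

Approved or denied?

Atomic conditions:
  late payments in last 24 months ≥ 8: 1 ≥ 8 is false
  months employed between 61 months and 120 months: 120 in [61, 120] is true
  credit score between 661 and 756: 520 in [661, 756] is false
  credit score ≥ 465: 520 ≥ 465 is true
  property type ∈ {primary, secondary}: primary is in the set → true
  debt-to-income ratio < 49.7%: 23.9 < 49.7 is true
  requested loan amount ≥ 274370 USD: 143104 ≥ 274370 is false
  annual income ≤ 150039 USD: 222045 ≤ 150039 is false
  co-signer present: yes → true
  self-employed: yes → true
  cash reserves > 31 months: 24 > 31 is false
  down-payment percentage < 56%: 52.9 < 56 is true
  requested loan amount ≥ 586979 USD: 143104 ≥ 586979 is false
  loan-to-value ratio ≥ 124.5%: 41.7 ≥ 124.5 is false
  citizen or permanent resident: yes → true
  bankruptcies on record < 3: 0 < 3 is true
  property type ∈ {investment, primary}: primary is in the set → true
  cash reserves ≥ 11 months: 24 ≥ 11 is true
  property type = investment: primary == investment is false
Combine:
[1] false OR true = true
[2.1] NOT false = true
[2] true OR true OR true = true
[3.2] NOT false = true
[3] true OR true = true
[4.2] NOT true = false
[4] false OR false = false
[5.3] NOT true = false
[5] true OR false OR false = true
[6] false OR false OR true = true
[7] true OR true = true
[8.2] NOT false = true
[8] true OR true = true
[root] true AND true AND true AND false AND true AND true AND true AND true = false
Overall: false → denied

Denied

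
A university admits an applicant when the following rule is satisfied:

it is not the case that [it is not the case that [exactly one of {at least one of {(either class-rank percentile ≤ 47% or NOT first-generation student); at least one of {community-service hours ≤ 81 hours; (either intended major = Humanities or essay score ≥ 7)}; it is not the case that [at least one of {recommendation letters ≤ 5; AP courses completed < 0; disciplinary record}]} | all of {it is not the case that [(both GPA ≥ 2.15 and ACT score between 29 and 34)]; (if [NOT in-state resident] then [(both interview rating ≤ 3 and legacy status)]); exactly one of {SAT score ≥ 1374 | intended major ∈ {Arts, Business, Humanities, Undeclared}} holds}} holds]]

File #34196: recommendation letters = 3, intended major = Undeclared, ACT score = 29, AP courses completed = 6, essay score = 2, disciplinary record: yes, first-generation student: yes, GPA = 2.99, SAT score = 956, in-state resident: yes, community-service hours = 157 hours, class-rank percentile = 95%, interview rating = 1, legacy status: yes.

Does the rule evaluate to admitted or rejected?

Rejected

Atomic conditions:
  class-rank percentile ≤ 47%: 95 ≤ 47 is false
  NOT first-generation student: yes → false
  community-service hours ≤ 81 hours: 157 ≤ 81 is false
  intended major = Humanities: Undeclared == Humanities is false
  essay score ≥ 7: 2 ≥ 7 is false
  recommendation letters ≤ 5: 3 ≤ 5 is true
  AP courses completed < 0: 6 < 0 is false
  disciplinary record: yes → true
  GPA ≥ 2.15: 2.99 ≥ 2.15 is true
  ACT score between 29 and 34: 29 in [29, 34] is true
  NOT in-state resident: yes → false
  interview rating ≤ 3: 1 ≤ 3 is true
  legacy status: yes → true
  SAT score ≥ 1374: 956 ≥ 1374 is false
  intended major ∈ {Arts, Business, Humanities, Undeclared}: Undeclared is in the set → true
Combine:
[1.1.1.1] false OR false = false
[1.1.1.2.2] false OR false = false
[1.1.1.2] false OR false = false
[1.1.1.3.1] true OR false OR true = true
[1.1.1.3] NOT true = false
[1.1.1] false OR false OR false = false
[1.1.2.1.1] true AND true = true
[1.1.2.1] NOT true = false
[1.1.2.2.2] true AND true = true
[1.1.2.2] false → true (antecedent false ⇒ implication holds) = true
[1.1.2.3] exactly-one(false, true) = true
[1.1.2] false AND true AND true = false
[1.1] exactly-one(false, false) = false
[1] NOT false = true
[root] NOT true = false
Overall: false → rejected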